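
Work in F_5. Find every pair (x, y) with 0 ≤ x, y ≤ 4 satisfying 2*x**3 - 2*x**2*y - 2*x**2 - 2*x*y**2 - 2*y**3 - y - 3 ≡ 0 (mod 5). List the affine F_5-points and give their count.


Affine F_5-points: {(0, 3), (0, 4), (1, 1), (1, 4), (2, 0), (2, 1), (2, 2), (3, 2), (4, 1), (4, 4)}; count = 10.

For each of the 25 pairs (x, y) ∈ F_5², evaluate f(x, y) mod 5. Record the zeros.
  x = 0: [0↦2, 1↦4, 2↦4, 3↦0, 4↦0]  zeros at y ∈ {3, 4}
  x = 1: [0↦2, 1↦0, 2↦2, 3↦1, 4↦0]  zeros at y ∈ {1, 4}
  x = 2: [0↦0, 1↦0, 2↦0, 3↦3, 4↦2]  zeros at y ∈ {0, 1, 2}
  x = 3: [0↦3, 1↦1, 2↦0, 3↦3, 4↦3]  zeros at y ∈ {2}
  x = 4: [0↦3, 1↦0, 2↦4, 3↦3, 4↦0]  zeros at y ∈ {1, 4}
Collecting zeros: affine points = {(0, 3), (0, 4), (1, 1), (1, 4), (2, 0), (2, 1), (2, 2), (3, 2), (4, 1), (4, 4)}.
Total count |C(F_5)_aff| = 10.


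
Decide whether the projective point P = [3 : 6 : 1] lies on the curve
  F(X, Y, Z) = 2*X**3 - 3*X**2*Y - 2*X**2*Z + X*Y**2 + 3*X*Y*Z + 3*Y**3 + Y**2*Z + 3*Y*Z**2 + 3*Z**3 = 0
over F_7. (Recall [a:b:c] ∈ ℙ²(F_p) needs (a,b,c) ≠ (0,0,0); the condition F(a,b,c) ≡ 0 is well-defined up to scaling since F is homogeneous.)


F(3,6,1) ≡ 6 (mod 7); P is NOT on the curve.

Evaluate F(3, 6, 1) term-by-term (mod 7).
  2*X**3 ↦ 2·27·1·1 = 54
  -3*X**2*Y ↦ -3·9·6·1 = -162
  -2*X**2*Z ↦ -2·9·1·1 = -18
  X*Y**2 ↦ 1·3·36·1 = 108
  3*X*Y*Z ↦ 3·3·6·1 = 54
  3*Y**3 ↦ 3·1·216·1 = 648
  Y**2*Z ↦ 1·1·36·1 = 36
  3*Y*Z**2 ↦ 3·1·6·1 = 18
  3*Z**3 ↦ 3·1·1·1 = 3
Sum: F(3, 6, 1) = (54) + (-162) + (-18) + (108) + (54) + (648) + (36) + (18) + (3) = 741.
Reducing mod 7: 741 ≡ 6 (mod 7).
Since F(a, b, c) ≡ 6 ≠ 0 (mod 7), P does NOT lie on the curve.


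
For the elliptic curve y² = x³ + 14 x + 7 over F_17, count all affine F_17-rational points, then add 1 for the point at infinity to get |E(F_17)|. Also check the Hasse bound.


Affine points = {(2, 3), (2, 14), (3, 5), (3, 12), (4, 5), (4, 12), (5, 7), (5, 10), (6, 1), (6, 16), (8, 6), (8, 11), (10, 5), (10, 12), (11, 8), (11, 9), (12, 4), (12, 13), (16, 3), (16, 14)}; affine count = 20; |E(F_17)| = 21.

Discriminant check: Δ ∝ 4a³ + 27b² = 4·14³ + 27·7² = 4·2744 + 27·49 ≡ 8 (mod 17). Nonzero ⇒ E is nonsingular.
For each x ∈ F_17, compute rhs = x³ + 14·x + 7 mod 17, then count y ∈ F_17 with y² ≡ rhs.
  x = 0: rhs = 7, matching y values: none (0 points).
  x = 1: rhs = 5, matching y values: none (0 points).
  x = 2: rhs = 9, matching y values: 3, 14 (2 points).
  x = 3: rhs = 8, matching y values: 5, 12 (2 points).
  x = 4: rhs = 8, matching y values: 5, 12 (2 points).
  x = 5: rhs = 15, matching y values: 7, 10 (2 points).
  x = 6: rhs = 1, matching y values: 1, 16 (2 points).
  x = 7: rhs = 6, matching y values: none (0 points).
  x = 8: rhs = 2, matching y values: 6, 11 (2 points).
  x = 9: rhs = 12, matching y values: none (0 points).
  x = 10: rhs = 8, matching y values: 5, 12 (2 points).
  x = 11: rhs = 13, matching y values: 8, 9 (2 points).
  x = 12: rhs = 16, matching y values: 4, 13 (2 points).
  x = 13: rhs = 6, matching y values: none (0 points).
  x = 14: rhs = 6, matching y values: none (0 points).
  x = 15: rhs = 5, matching y values: none (0 points).
  x = 16: rhs = 9, matching y values: 3, 14 (2 points).
Total affine count: 20.
Full point count |E(F_17)| = 20 + 1 = 21.
Hasse bound: |21 − (17+1)| = |3| = 3 ≤ 2√17 ≈ 8.2462 ✓.


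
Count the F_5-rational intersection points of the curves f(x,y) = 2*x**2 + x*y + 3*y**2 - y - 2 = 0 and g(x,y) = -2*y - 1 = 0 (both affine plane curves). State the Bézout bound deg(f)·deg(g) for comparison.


Common zeros: {(2, 2)}; count = 1; Bézout bound = 2.

deg(f) = 2, deg(g) = 1, so Bézout bound = 2.
Scan x ∈ F_5. For each x, list the y ∈ F_5 with f(x, y) ≡ 0 and those with g(x, y) ≡ 0 (mod 5); the common zeros in that column are the intersection.
  x = 0: f ≡ 0 at y ∈ {1}; g ≡ 0 at y ∈ {2}; common: ∅.
  x = 1: f ≡ 0 at y ∈ {0}; g ≡ 0 at y ∈ {2}; common: ∅.
  x = 2: f ≡ 0 at y ∈ {1, 2}; g ≡ 0 at y ∈ {2}; common: {2}.
  x = 3: f ≡ 0 at y ∈ ∅; g ≡ 0 at y ∈ {2}; common: ∅.
  x = 4: f ≡ 0 at y ∈ {0, 4}; g ≡ 0 at y ∈ {2}; common: ∅.
Collecting: common zeros = {(2, 2)}, so the count is 1.
Comparison with the Bézout bound: 1 ≤ 2 = deg(f)·deg(g), as expected for curves with no common component (the affine F_5-count falls short of the bound because intersections may lie at infinity, over extension fields, or carry multiplicity).


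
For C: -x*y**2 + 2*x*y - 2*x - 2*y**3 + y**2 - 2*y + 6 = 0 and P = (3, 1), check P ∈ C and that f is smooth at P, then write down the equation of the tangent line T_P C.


Tangent line at P: -x - 6*y + 9 = 0.

Step 1: f(3, 1) = 0, so P lies on C.
Step 2: partial derivatives
  f_x(x, y) = -y**2 + 2*y - 2, f_y(x, y) = -2*x*y + 2*x - 6*y**2 + 2*y - 2.
  f_x(P) = -1, f_y(P) = -6 (gradient nonzero, so P is smooth).
Step 3: tangent line at P: -1·(x − 3) + -6·(y − 1) = 0.
Expanding: -x - 6*y + 9 = 0.


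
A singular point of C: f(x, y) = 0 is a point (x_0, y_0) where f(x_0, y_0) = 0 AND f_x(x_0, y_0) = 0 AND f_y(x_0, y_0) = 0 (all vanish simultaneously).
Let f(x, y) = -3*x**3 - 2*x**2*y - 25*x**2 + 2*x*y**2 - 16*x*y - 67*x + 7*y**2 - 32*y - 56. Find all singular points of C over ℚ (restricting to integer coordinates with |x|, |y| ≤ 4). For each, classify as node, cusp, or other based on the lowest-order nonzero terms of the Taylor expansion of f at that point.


Singular points: {(-3, 1)}; classification: cusp.

Compute partial derivatives:
  f_x = -9*x**2 - 4*x*y - 50*x + 2*y**2 - 16*y - 67.
  f_y = -2*x**2 + 4*x*y - 16*x + 14*y - 32.
Scan x_0 ∈ {−4, ..., 4}. For each x_0, f_y(x_0, y) is a polynomial in y; find its integer roots y ∈ {−4, ..., 4}, then test f_x and f at those candidates.
  x = -4: f_y(-4, y) = -2*y; vanishes at y ∈ {0}. (-4, 0): f_x = -11 ≠ 0.
  x = -3: f_y(-3, y) = 2*y - 2; vanishes at y ∈ {1}. (-3, 1): f_x = 0, f = 0 — SINGULAR.
  x = -2: f_y(-2, y) = 6*y - 8; no integer root y with |y| ≤ 4.
  x = -1: f_y(-1, y) = 10*y - 18; no integer root y with |y| ≤ 4.
  x = 0: f_y(0, y) = 14*y - 32; no integer root y with |y| ≤ 4.
  x = 1: f_y(1, y) = 18*y - 50; no integer root y with |y| ≤ 4.
  x = 2: f_y(2, y) = 22*y - 72; no integer root y with |y| ≤ 4.
  x = 3: f_y(3, y) = 26*y - 98; no integer root y with |y| ≤ 4.
  x = 4: f_y(4, y) = 30*y - 128; no integer root y with |y| ≤ 4.
Only singular point on the grid: (-3, 1).
Classify: substitute x = -3 + u, y = 1 + v and expand: f = -3*u**3 - 2*u**2*v + 2*u*v**2 + v**2.
No constant or linear terms (consistent with a singular point). Quadratic part: v**2. Cubic part: -3*u**3 - 2*u**2*v + 2*u*v**2.
The quadratic part v**2 is a perfect square, so there is a single (double) tangent line v = 0, i.e. y = 1. Restricting the cubic part to that line (v = 0) leaves -3*u**3 ≠ 0, so f is not divisible by v and the branch is v² ≈ 3*u**3 to lowest order — this is a cusp.
Classification: cusp.


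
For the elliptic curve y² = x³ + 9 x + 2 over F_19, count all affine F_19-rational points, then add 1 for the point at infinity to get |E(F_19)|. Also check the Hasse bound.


Affine points = {(2, 3), (2, 16), (4, 8), (4, 11), (5, 1), (5, 18), (6, 5), (6, 14), (7, 3), (7, 16), (8, 4), (8, 15), (10, 3), (10, 16), (11, 8), (11, 11), (13, 6), (13, 13), (15, 4), (15, 15), (16, 9), (16, 10), (18, 7), (18, 12)}; affine count = 24; |E(F_19)| = 25.

Discriminant check: Δ ∝ 4a³ + 27b² = 4·9³ + 27·2² = 4·729 + 27·4 ≡ 3 (mod 19). Nonzero ⇒ E is nonsingular.
For each x ∈ F_19, compute rhs = x³ + 9·x + 2 mod 19, then count y ∈ F_19 with y² ≡ rhs.
  x = 0: rhs = 2, matching y values: none (0 points).
  x = 1: rhs = 12, matching y values: none (0 points).
  x = 2: rhs = 9, matching y values: 3, 16 (2 points).
  x = 3: rhs = 18, matching y values: none (0 points).
  x = 4: rhs = 7, matching y values: 8, 11 (2 points).
  x = 5: rhs = 1, matching y values: 1, 18 (2 points).
  x = 6: rhs = 6, matching y values: 5, 14 (2 points).
  x = 7: rhs = 9, matching y values: 3, 16 (2 points).
  x = 8: rhs = 16, matching y values: 4, 15 (2 points).
  x = 9: rhs = 14, matching y values: none (0 points).
  x = 10: rhs = 9, matching y values: 3, 16 (2 points).
  x = 11: rhs = 7, matching y values: 8, 11 (2 points).
  x = 12: rhs = 14, matching y values: none (0 points).
  x = 13: rhs = 17, matching y values: 6, 13 (2 points).
  x = 14: rhs = 3, matching y values: none (0 points).
  x = 15: rhs = 16, matching y values: 4, 15 (2 points).
  x = 16: rhs = 5, matching y values: 9, 10 (2 points).
  x = 17: rhs = 14, matching y values: none (0 points).
  x = 18: rhs = 11, matching y values: 7, 12 (2 points).
Total affine count: 24.
Full point count |E(F_19)| = 24 + 1 = 25.
Hasse bound: |25 − (19+1)| = |5| = 5 ≤ 2√19 ≈ 8.7178 ✓.


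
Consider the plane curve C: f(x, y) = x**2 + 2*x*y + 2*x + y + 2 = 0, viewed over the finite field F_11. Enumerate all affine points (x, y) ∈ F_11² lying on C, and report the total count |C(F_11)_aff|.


Affine F_11-points: {(0, 9), (1, 2), (2, 9), (3, 7), (4, 2), (6, 8), (7, 3), (8, 1), (9, 8), (10, 1)}; count = 10.

For each of the 121 pairs (x, y) ∈ F_11², evaluate f(x, y) mod 11. Record the zeros.
  x = 0: [0↦2, 1↦3, 2↦4, 3↦5, 4↦6, 5↦7, 6↦8, 7↦9, 8↦10, 9↦0, 10↦1]  zeros at y ∈ {9}
  x = 1: [0↦5, 1↦8, 2↦0, 3↦3, 4↦6, 5↦9, 6↦1, 7↦4, 8↦7, 9↦10, 10↦2]  zeros at y ∈ {2}
  x = 2: [0↦10, 1↦4, 2↦9, 3↦3, 4↦8, 5↦2, 6↦7, 7↦1, 8↦6, 9↦0, 10↦5]  zeros at y ∈ {9}
  x = 3: [0↦6, 1↦2, 2↦9, 3↦5, 4↦1, 5↦8, 6↦4, 7↦0, 8↦7, 9↦3, 10↦10]  zeros at y ∈ {7}
  x = 4: [0↦4, 1↦2, 2↦0, 3↦9, 4↦7, 5↦5, 6↦3, 7↦1, 8↦10, 9↦8, 10↦6]  zeros at y ∈ {2}
  x = 5: [0↦4, 1↦4, 2↦4, 3↦4, 4↦4, 5↦4, 6↦4, 7↦4, 8↦4, 9↦4, 10↦4]  zeros at y ∈ ∅
  x = 6: [0↦6, 1↦8, 2↦10, 3↦1, 4↦3, 5↦5, 6↦7, 7↦9, 8↦0, 9↦2, 10↦4]  zeros at y ∈ {8}
  x = 7: [0↦10, 1↦3, 2↦7, 3↦0, 4↦4, 5↦8, 6↦1, 7↦5, 8↦9, 9↦2, 10↦6]  zeros at y ∈ {3}
  x = 8: [0↦5, 1↦0, 2↦6, 3↦1, 4↦7, 5↦2, 6↦8, 7↦3, 8↦9, 9↦4, 10↦10]  zeros at y ∈ {1}
  x = 9: [0↦2, 1↦10, 2↦7, 3↦4, 4↦1, 5↦9, 6↦6, 7↦3, 8↦0, 9↦8, 10↦5]  zeros at y ∈ {8}
  x = 10: [0↦1, 1↦0, 2↦10, 3↦9, 4↦8, 5↦7, 6↦6, 7↦5, 8↦4, 9↦3, 10↦2]  zeros at y ∈ {1}
Collecting zeros: affine points = {(0, 9), (1, 2), (2, 9), (3, 7), (4, 2), (6, 8), (7, 3), (8, 1), (9, 8), (10, 1)}.
Total count |C(F_11)_aff| = 10.


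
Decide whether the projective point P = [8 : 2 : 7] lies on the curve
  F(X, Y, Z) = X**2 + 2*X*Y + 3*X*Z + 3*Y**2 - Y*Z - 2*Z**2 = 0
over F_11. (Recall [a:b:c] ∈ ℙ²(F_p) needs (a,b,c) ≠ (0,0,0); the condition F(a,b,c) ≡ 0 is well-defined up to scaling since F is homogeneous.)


F(8,2,7) ≡ 10 (mod 11); P is NOT on the curve.

Evaluate F(8, 2, 7) term-by-term (mod 11).
  X**2 ↦ 1·64·1·1 = 64
  2*X*Y ↦ 2·8·2·1 = 32
  3*X*Z ↦ 3·8·1·7 = 168
  3*Y**2 ↦ 3·1·4·1 = 12
  -Y*Z ↦ -1·1·2·7 = -14
  -2*Z**2 ↦ -2·1·1·49 = -98
Sum: F(8, 2, 7) = (64) + (32) + (168) + (12) + (-14) + (-98) = 164.
Reducing mod 11: 164 ≡ 10 (mod 11).
Since F(a, b, c) ≡ 10 ≠ 0 (mod 11), P does NOT lie on the curve.


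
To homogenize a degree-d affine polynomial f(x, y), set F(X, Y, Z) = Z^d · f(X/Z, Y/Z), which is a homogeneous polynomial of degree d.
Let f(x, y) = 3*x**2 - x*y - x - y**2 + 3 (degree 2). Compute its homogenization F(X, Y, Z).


F(X, Y, Z) = 3*X**2 - X*Y - X*Z - Y**2 + 3*Z**2

deg(f) = 2.
Substitute x = X/Z, y = Y/Z into f, then multiply by Z^2.
  monomial 3·x^2·y^0 ↦ 3·X^2·Y^0·Z^0.
  monomial -1·x^1·y^1 ↦ -1·X^1·Y^1·Z^0.
  monomial -1·x^1·y^0 ↦ -1·X^1·Y^0·Z^1.
  monomial -1·x^0·y^2 ↦ -1·X^0·Y^2·Z^0.
  monomial 3·x^0·y^0 ↦ 3·X^0·Y^0·Z^2.
Collecting: F(X, Y, Z) = 3*X**2 - X*Y - X*Z - Y**2 + 3*Z**2.


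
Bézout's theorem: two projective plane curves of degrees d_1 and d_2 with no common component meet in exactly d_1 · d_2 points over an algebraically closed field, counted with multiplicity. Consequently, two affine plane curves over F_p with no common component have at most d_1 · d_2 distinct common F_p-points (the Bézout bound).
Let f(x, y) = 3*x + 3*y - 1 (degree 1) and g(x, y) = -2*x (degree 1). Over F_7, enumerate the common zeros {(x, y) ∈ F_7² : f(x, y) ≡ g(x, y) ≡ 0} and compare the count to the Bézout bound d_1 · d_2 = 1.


Common zeros: {(0, 5)}; count = 1; Bézout bound = 1.

deg(f) = 1, deg(g) = 1, so Bézout bound = 1.
Scan x ∈ F_7. For each x, list the y ∈ F_7 with f(x, y) ≡ 0 and those with g(x, y) ≡ 0 (mod 7); the common zeros in that column are the intersection.
  x = 0: f ≡ 0 at y ∈ {5}; g ≡ 0 at y ∈ {0, 1, 2, 3, 4, 5, 6}; common: {5}.
  x = 1: f ≡ 0 at y ∈ {4}; g ≡ 0 at y ∈ ∅; common: ∅.
  x = 2: f ≡ 0 at y ∈ {3}; g ≡ 0 at y ∈ ∅; common: ∅.
  x = 3: f ≡ 0 at y ∈ {2}; g ≡ 0 at y ∈ ∅; common: ∅.
  x = 4: f ≡ 0 at y ∈ {1}; g ≡ 0 at y ∈ ∅; common: ∅.
  x = 5: f ≡ 0 at y ∈ {0}; g ≡ 0 at y ∈ ∅; common: ∅.
  x = 6: f ≡ 0 at y ∈ {6}; g ≡ 0 at y ∈ ∅; common: ∅.
Collecting: common zeros = {(0, 5)}, so the count is 1.
Comparison with the Bézout bound: 1 ≤ 1 = deg(f)·deg(g), as expected for curves with no common component (the bound is attained).


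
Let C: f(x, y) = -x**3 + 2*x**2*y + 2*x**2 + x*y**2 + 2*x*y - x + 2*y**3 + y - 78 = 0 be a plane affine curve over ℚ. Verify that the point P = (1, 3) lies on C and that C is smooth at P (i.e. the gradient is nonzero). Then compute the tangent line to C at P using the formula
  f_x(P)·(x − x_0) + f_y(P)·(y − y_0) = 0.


Tangent line at P: 27*x + 65*y - 222 = 0.

Step 1: f(1, 3) = 0, so P lies on C.
Step 2: partial derivatives
  f_x(x, y) = -3*x**2 + 4*x*y + 4*x + y**2 + 2*y - 1, f_y(x, y) = 2*x**2 + 2*x*y + 2*x + 6*y**2 + 1.
  f_x(P) = 27, f_y(P) = 65 (gradient nonzero, so P is smooth).
Step 3: tangent line at P: 27·(x − 1) + 65·(y − 3) = 0.
Expanding: 27*x + 65*y - 222 = 0.


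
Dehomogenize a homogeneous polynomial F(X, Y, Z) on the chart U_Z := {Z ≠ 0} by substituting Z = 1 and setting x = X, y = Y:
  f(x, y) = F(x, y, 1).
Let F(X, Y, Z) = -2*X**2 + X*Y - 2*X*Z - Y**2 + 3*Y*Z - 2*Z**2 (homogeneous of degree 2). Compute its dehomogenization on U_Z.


f(x, y) = -2*x**2 + x*y - 2*x - y**2 + 3*y - 2

On U_Z we set Z = 1. Each monomial c·X^i·Y^j·Z^k in F becomes c·x^i·y^j·1^k = c·x^i·y^j.
Substituting Z = 1: F(X, Y, 1) = -2*x**2 + x*y - 2*x - y**2 + 3*y - 2.
Note: deg(f) ≤ deg(F) = 2; strict inequality happens when F is divisible by Z (lost terms).


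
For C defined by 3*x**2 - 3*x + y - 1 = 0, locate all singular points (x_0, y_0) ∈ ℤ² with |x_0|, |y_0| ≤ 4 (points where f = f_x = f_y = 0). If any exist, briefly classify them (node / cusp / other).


No singular points in the scanned grid; C is smooth there.

Compute partial derivatives:
  f_x = 6*x - 3.
  f_y = 1.
f_y = 1 is a nonzero constant, so f_y never vanishes: no point (x, y) can satisfy f = f_x = f_y = 0. In particular no (x, y) ∈ {−4, ..., 4}² is singular; the curve is smooth.


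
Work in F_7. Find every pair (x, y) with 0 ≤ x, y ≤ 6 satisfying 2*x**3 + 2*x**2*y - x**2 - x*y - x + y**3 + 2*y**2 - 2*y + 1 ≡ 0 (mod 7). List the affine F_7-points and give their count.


Affine F_7-points: {(2, 2), (4, 6)}; count = 2.

For each of the 49 pairs (x, y) ∈ F_7², evaluate f(x, y) mod 7. Record the zeros.
  x = 0: [0↦1, 1↦2, 2↦6, 3↦5, 4↦5, 5↦5, 6↦4]  zeros at y ∈ ∅
  x = 1: [0↦1, 1↦3, 2↦1, 3↦1, 4↦2, 5↦3, 6↦3]  zeros at y ∈ ∅
  x = 2: [0↦4, 1↦4, 2↦0, 3↦5, 4↦4, 5↦3, 6↦1]  zeros at y ∈ {2}
  x = 3: [0↦1, 1↦3, 2↦1, 3↦1, 4↦2, 5↦3, 6↦3]  zeros at y ∈ ∅
  x = 4: [0↦4, 1↦5, 2↦2, 3↦1, 4↦1, 5↦1, 6↦0]  zeros at y ∈ {6}
  x = 5: [0↦4, 1↦1, 2↦1, 3↦3, 4↦6, 5↦2, 6↦4]  zeros at y ∈ ∅
  x = 6: [0↦6, 1↦3, 2↦3, 3↦5, 4↦1, 5↦4, 6↦6]  zeros at y ∈ ∅
Collecting zeros: affine points = {(2, 2), (4, 6)}.
Total count |C(F_7)_aff| = 2.


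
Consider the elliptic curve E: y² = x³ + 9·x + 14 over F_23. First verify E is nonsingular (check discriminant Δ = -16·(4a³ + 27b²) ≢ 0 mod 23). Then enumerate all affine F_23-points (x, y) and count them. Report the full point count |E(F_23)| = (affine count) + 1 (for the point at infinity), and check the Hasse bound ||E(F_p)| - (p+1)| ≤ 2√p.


Affine points = {(1, 1), (1, 22), (5, 0), (6, 10), (6, 13), (7, 11), (7, 12), (8, 0), (10, 0), (11, 8), (11, 15), (14, 3), (14, 20), (19, 11), (19, 12), (20, 11), (20, 12), (22, 2), (22, 21)}; affine count = 19; |E(F_23)| = 20.

Discriminant check: Δ ∝ 4a³ + 27b² = 4·9³ + 27·14² = 4·729 + 27·196 ≡ 20 (mod 23). Nonzero ⇒ E is nonsingular.
For each x ∈ F_23, compute rhs = x³ + 9·x + 14 mod 23, then count y ∈ F_23 with y² ≡ rhs.
  x = 0: rhs = 14, matching y values: none (0 points).
  x = 1: rhs = 1, matching y values: 1, 22 (2 points).
  x = 2: rhs = 17, matching y values: none (0 points).
  x = 3: rhs = 22, matching y values: none (0 points).
  x = 4: rhs = 22, matching y values: none (0 points).
  x = 5: rhs = 0, matching y values: 0 (1 points).
  x = 6: rhs = 8, matching y values: 10, 13 (2 points).
  x = 7: rhs = 6, matching y values: 11, 12 (2 points).
  x = 8: rhs = 0, matching y values: 0 (1 points).
  x = 9: rhs = 19, matching y values: none (0 points).
  x = 10: rhs = 0, matching y values: 0 (1 points).
  x = 11: rhs = 18, matching y values: 8, 15 (2 points).
  x = 12: rhs = 10, matching y values: none (0 points).
  x = 13: rhs = 5, matching y values: none (0 points).
  x = 14: rhs = 9, matching y values: 3, 20 (2 points).
  x = 15: rhs = 5, matching y values: none (0 points).
  x = 16: rhs = 22, matching y values: none (0 points).
  x = 17: rhs = 20, matching y values: none (0 points).
  x = 18: rhs = 5, matching y values: none (0 points).
  x = 19: rhs = 6, matching y values: 11, 12 (2 points).
  x = 20: rhs = 6, matching y values: 11, 12 (2 points).
  x = 21: rhs = 11, matching y values: none (0 points).
  x = 22: rhs = 4, matching y values: 2, 21 (2 points).
Total affine count: 19.
Full point count |E(F_23)| = 19 + 1 = 20.
Hasse bound: |20 − (23+1)| = |-4| = 4 ≤ 2√23 ≈ 9.5917 ✓.


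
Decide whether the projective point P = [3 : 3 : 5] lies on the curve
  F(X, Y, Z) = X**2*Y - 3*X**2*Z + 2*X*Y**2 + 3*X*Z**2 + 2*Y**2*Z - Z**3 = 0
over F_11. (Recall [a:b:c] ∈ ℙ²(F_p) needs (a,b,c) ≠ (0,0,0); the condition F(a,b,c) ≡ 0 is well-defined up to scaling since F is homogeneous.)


F(3,3,5) ≡ 4 (mod 11); P is NOT on the curve.

Evaluate F(3, 3, 5) term-by-term (mod 11).
  X**2*Y ↦ 1·9·3·1 = 27
  -3*X**2*Z ↦ -3·9·1·5 = -135
  2*X*Y**2 ↦ 2·3·9·1 = 54
  3*X*Z**2 ↦ 3·3·1·25 = 225
  2*Y**2*Z ↦ 2·1·9·5 = 90
  -Z**3 ↦ -1·1·1·125 = -125
Sum: F(3, 3, 5) = (27) + (-135) + (54) + (225) + (90) + (-125) = 136.
Reducing mod 11: 136 ≡ 4 (mod 11).
Since F(a, b, c) ≡ 4 ≠ 0 (mod 11), P does NOT lie on the curve.


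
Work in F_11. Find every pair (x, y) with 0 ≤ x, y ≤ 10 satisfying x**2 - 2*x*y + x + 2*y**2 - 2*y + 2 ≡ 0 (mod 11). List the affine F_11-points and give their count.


Affine F_11-points: {(2, 6), (2, 8), (4, 0), (4, 5), (5, 1), (5, 5), (6, 0), (6, 7), (7, 1), (7, 7), (9, 4), (9, 6)}; count = 12.

For each of the 121 pairs (x, y) ∈ F_11², evaluate f(x, y) mod 11. Record the zeros.
  x = 0: [0↦2, 1↦2, 2↦6, 3↦3, 4↦4, 5↦9, 6↦7, 7↦9, 8↦4, 9↦3, 10↦6]  zeros at y ∈ ∅
  x = 1: [0↦4, 1↦2, 2↦4, 3↦10, 4↦9, 5↦1, 6↦8, 7↦8, 8↦1, 9↦9, 10↦10]  zeros at y ∈ ∅
  x = 2: [0↦8, 1↦4, 2↦4, 3↦8, 4↦5, 5↦6, 6↦0, 7↦9, 8↦0, 9↦6, 10↦5]  zeros at y ∈ {6, 8}
  x = 3: [0↦3, 1↦8, 2↦6, 3↦8, 4↦3, 5↦2, 6↦5, 7↦1, 8↦1, 9↦5, 10↦2]  zeros at y ∈ ∅
  x = 4: [0↦0, 1↦3, 2↦10, 3↦10, 4↦3, 5↦0, 6↦1, 7↦6, 8↦4, 9↦6, 10↦1]  zeros at y ∈ {0, 5}
  x = 5: [0↦10, 1↦0, 2↦5, 3↦3, 4↦5, 5↦0, 6↦10, 7↦2, 8↦9, 9↦9, 10↦2]  zeros at y ∈ {1, 5}
  x = 6: [0↦0, 1↦10, 2↦2, 3↦9, 4↦9, 5↦2, 6↦10, 7↦0, 8↦5, 9↦3, 10↦5]  zeros at y ∈ {0, 7}
  x = 7: [0↦3, 1↦0, 2↦1, 3↦6, 4↦4, 5↦6, 6↦1, 7↦0, 8↦3, 9↦10, 10↦10]  zeros at y ∈ {1, 7}
  x = 8: [0↦8, 1↦3, 2↦2, 3↦5, 4↦1, 5↦1, 6↦5, 7↦2, 8↦3, 9↦8, 10↦6]  zeros at y ∈ ∅
  x = 9: [0↦4, 1↦8, 2↦5, 3↦6, 4↦0, 5↦9, 6↦0, 7↦6, 8↦5, 9↦8, 10↦4]  zeros at y ∈ {4, 6}
  x = 10: [0↦2, 1↦4, 2↦10, 3↦9, 4↦1, 5↦8, 6↦8, 7↦1, 8↦9, 9↦10, 10↦4]  zeros at y ∈ ∅
Collecting zeros: affine points = {(2, 6), (2, 8), (4, 0), (4, 5), (5, 1), (5, 5), (6, 0), (6, 7), (7, 1), (7, 7), (9, 4), (9, 6)}.
Total count |C(F_11)_aff| = 12.


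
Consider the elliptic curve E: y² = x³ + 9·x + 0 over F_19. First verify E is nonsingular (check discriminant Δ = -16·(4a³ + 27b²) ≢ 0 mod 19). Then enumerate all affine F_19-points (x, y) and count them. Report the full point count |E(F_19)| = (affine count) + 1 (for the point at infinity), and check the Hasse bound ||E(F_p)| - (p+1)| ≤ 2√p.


Affine points = {(0, 0), (2, 8), (2, 11), (3, 4), (3, 15), (4, 9), (4, 10), (6, 2), (6, 17), (7, 8), (7, 11), (10, 8), (10, 11), (11, 9), (11, 10), (14, 1), (14, 18), (18, 3), (18, 16)}; affine count = 19; |E(F_19)| = 20.

Discriminant check: Δ ∝ 4a³ + 27b² = 4·9³ + 27·0² = 4·729 + 27·0 ≡ 9 (mod 19). Nonzero ⇒ E is nonsingular.
For each x ∈ F_19, compute rhs = x³ + 9·x + 0 mod 19, then count y ∈ F_19 with y² ≡ rhs.
  x = 0: rhs = 0, matching y values: 0 (1 points).
  x = 1: rhs = 10, matching y values: none (0 points).
  x = 2: rhs = 7, matching y values: 8, 11 (2 points).
  x = 3: rhs = 16, matching y values: 4, 15 (2 points).
  x = 4: rhs = 5, matching y values: 9, 10 (2 points).
  x = 5: rhs = 18, matching y values: none (0 points).
  x = 6: rhs = 4, matching y values: 2, 17 (2 points).
  x = 7: rhs = 7, matching y values: 8, 11 (2 points).
  x = 8: rhs = 14, matching y values: none (0 points).
  x = 9: rhs = 12, matching y values: none (0 points).
  x = 10: rhs = 7, matching y values: 8, 11 (2 points).
  x = 11: rhs = 5, matching y values: 9, 10 (2 points).
  x = 12: rhs = 12, matching y values: none (0 points).
  x = 13: rhs = 15, matching y values: none (0 points).
  x = 14: rhs = 1, matching y values: 1, 18 (2 points).
  x = 15: rhs = 14, matching y values: none (0 points).
  x = 16: rhs = 3, matching y values: none (0 points).
  x = 17: rhs = 12, matching y values: none (0 points).
  x = 18: rhs = 9, matching y values: 3, 16 (2 points).
Total affine count: 19.
Full point count |E(F_19)| = 19 + 1 = 20.
Hasse bound: |20 − (19+1)| = |0| = 0 ≤ 2√19 ≈ 8.7178 ✓.


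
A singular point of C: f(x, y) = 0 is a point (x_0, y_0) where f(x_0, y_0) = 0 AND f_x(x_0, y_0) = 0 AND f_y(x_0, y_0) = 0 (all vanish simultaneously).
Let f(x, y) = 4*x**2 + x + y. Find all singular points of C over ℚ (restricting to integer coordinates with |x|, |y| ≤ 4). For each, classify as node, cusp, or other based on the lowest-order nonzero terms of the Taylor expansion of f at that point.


No singular points in the scanned grid; C is smooth there.

Compute partial derivatives:
  f_x = 8*x + 1.
  f_y = 1.
f_y = 1 is a nonzero constant, so f_y never vanishes: no point (x, y) can satisfy f = f_x = f_y = 0. In particular no (x, y) ∈ {−4, ..., 4}² is singular; the curve is smooth.


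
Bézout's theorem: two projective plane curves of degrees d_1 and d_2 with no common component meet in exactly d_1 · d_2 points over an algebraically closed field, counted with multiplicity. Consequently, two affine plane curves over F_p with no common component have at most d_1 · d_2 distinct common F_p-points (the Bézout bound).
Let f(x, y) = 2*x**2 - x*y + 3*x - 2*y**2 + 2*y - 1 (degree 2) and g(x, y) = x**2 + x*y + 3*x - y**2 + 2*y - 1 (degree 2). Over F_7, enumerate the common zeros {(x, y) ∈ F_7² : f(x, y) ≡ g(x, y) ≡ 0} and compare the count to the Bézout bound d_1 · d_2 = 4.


Common zeros: ∅; count = 0; Bézout bound = 4.

deg(f) = 2, deg(g) = 2, so Bézout bound = 4.
Scan x ∈ F_7. For each x, list the y ∈ F_7 with f(x, y) ≡ 0 and those with g(x, y) ≡ 0 (mod 7); the common zeros in that column are the intersection.
  x = 0: f ≡ 0 at y ∈ ∅; g ≡ 0 at y ∈ {1}; common: ∅.
  x = 1: f ≡ 0 at y ∈ ∅; g ≡ 0 at y ∈ {5}; common: ∅.
  x = 2: f ≡ 0 at y ∈ ∅; g ≡ 0 at y ∈ ∅; common: ∅.
  x = 3: f ≡ 0 at y ∈ ∅; g ≡ 0 at y ∈ {1, 4}; common: ∅.
  x = 4: f ≡ 0 at y ∈ ∅; g ≡ 0 at y ∈ {2, 4}; common: ∅.
  x = 5: f ≡ 0 at y ∈ ∅; g ≡ 0 at y ∈ {2, 5}; common: ∅.
  x = 6: f ≡ 0 at y ∈ {6}; g ≡ 0 at y ∈ ∅; common: ∅.
Collecting: common zeros = ∅, so the count is 0.
Comparison with the Bézout bound: 0 ≤ 4 = deg(f)·deg(g), as expected for curves with no common component (the affine F_7-count falls short of the bound because intersections may lie at infinity, over extension fields, or carry multiplicity).


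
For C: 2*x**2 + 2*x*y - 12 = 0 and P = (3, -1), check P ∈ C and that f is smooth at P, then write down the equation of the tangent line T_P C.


Tangent line at P: 10*x + 6*y - 24 = 0.

Step 1: f(3, -1) = 0, so P lies on C.
Step 2: partial derivatives
  f_x(x, y) = 4*x + 2*y, f_y(x, y) = 2*x.
  f_x(P) = 10, f_y(P) = 6 (gradient nonzero, so P is smooth).
Step 3: tangent line at P: 10·(x − 3) + 6·(y − -1) = 0.
Expanding: 10*x + 6*y - 24 = 0.


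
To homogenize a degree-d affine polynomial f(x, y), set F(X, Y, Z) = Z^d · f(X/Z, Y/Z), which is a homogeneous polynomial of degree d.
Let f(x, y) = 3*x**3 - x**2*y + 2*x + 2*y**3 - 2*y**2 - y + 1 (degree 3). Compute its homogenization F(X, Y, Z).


F(X, Y, Z) = 3*X**3 - X**2*Y + 2*X*Z**2 + 2*Y**3 - 2*Y**2*Z - Y*Z**2 + Z**3

deg(f) = 3.
Substitute x = X/Z, y = Y/Z into f, then multiply by Z^3.
  monomial 3·x^3·y^0 ↦ 3·X^3·Y^0·Z^0.
  monomial -1·x^2·y^1 ↦ -1·X^2·Y^1·Z^0.
  monomial 2·x^1·y^0 ↦ 2·X^1·Y^0·Z^2.
  monomial 2·x^0·y^3 ↦ 2·X^0·Y^3·Z^0.
  monomial -2·x^0·y^2 ↦ -2·X^0·Y^2·Z^1.
  monomial -1·x^0·y^1 ↦ -1·X^0·Y^1·Z^2.
  monomial 1·x^0·y^0 ↦ 1·X^0·Y^0·Z^3.
Collecting: F(X, Y, Z) = 3*X**3 - X**2*Y + 2*X*Z**2 + 2*Y**3 - 2*Y**2*Z - Y*Z**2 + Z**3.


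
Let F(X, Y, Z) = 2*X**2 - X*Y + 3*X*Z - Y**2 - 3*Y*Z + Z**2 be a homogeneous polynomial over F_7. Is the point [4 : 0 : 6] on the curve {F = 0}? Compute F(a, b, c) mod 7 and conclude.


F(4,0,6) ≡ 0 (mod 7); P is on the curve.

Evaluate F(4, 0, 6) term-by-term (mod 7).
  2*X**2 ↦ 2·16·1·1 = 32
  -X*Y ↦ -1·4·0·1 = 0
  3*X*Z ↦ 3·4·1·6 = 72
  -Y**2 ↦ -1·1·0·1 = 0
  -3*Y*Z ↦ -3·1·0·6 = 0
  Z**2 ↦ 1·1·1·36 = 36
Sum: F(4, 0, 6) = (32) + (0) + (72) + (0) + (0) + (36) = 140.
Reducing mod 7: 140 ≡ 0 (mod 7).
Since F(a, b, c) ≡ 0 (mod 7), P lies on the curve.


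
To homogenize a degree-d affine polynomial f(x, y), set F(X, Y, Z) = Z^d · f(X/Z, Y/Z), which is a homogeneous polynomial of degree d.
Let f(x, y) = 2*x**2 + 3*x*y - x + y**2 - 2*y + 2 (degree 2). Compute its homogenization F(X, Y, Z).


F(X, Y, Z) = 2*X**2 + 3*X*Y - X*Z + Y**2 - 2*Y*Z + 2*Z**2

deg(f) = 2.
Substitute x = X/Z, y = Y/Z into f, then multiply by Z^2.
  monomial 2·x^2·y^0 ↦ 2·X^2·Y^0·Z^0.
  monomial 3·x^1·y^1 ↦ 3·X^1·Y^1·Z^0.
  monomial -1·x^1·y^0 ↦ -1·X^1·Y^0·Z^1.
  monomial 1·x^0·y^2 ↦ 1·X^0·Y^2·Z^0.
  monomial -2·x^0·y^1 ↦ -2·X^0·Y^1·Z^1.
  monomial 2·x^0·y^0 ↦ 2·X^0·Y^0·Z^2.
Collecting: F(X, Y, Z) = 2*X**2 + 3*X*Y - X*Z + Y**2 - 2*Y*Z + 2*Z**2.


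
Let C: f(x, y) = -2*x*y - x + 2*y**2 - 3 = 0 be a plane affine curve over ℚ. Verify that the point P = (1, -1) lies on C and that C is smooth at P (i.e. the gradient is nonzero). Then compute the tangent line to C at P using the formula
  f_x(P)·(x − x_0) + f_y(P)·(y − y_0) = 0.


Tangent line at P: x - 6*y - 7 = 0.

Step 1: f(1, -1) = 0, so P lies on C.
Step 2: partial derivatives
  f_x(x, y) = -2*y - 1, f_y(x, y) = -2*x + 4*y.
  f_x(P) = 1, f_y(P) = -6 (gradient nonzero, so P is smooth).
Step 3: tangent line at P: 1·(x − 1) + -6·(y − -1) = 0.
Expanding: x - 6*y - 7 = 0.


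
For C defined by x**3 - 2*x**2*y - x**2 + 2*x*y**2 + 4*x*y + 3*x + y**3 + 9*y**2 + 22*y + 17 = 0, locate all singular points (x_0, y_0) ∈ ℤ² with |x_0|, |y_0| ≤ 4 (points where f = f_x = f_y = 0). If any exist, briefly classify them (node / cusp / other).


Singular points: {(-1, -2)}; classification: cusp.

Compute partial derivatives:
  f_x = 3*x**2 - 4*x*y - 2*x + 2*y**2 + 4*y + 3.
  f_y = -2*x**2 + 4*x*y + 4*x + 3*y**2 + 18*y + 22.
Scan x_0 ∈ {−4, ..., 4}. For each x_0, f_y(x_0, y) is a polynomial in y; find its integer roots y ∈ {−4, ..., 4}, then test f_x and f at those candidates.
  x = -4: f_y(-4, y) = 3*y**2 + 2*y - 26; no integer root y with |y| ≤ 4.
  x = -3: f_y(-3, y) = 3*y**2 + 6*y - 8; no integer root y with |y| ≤ 4.
  x = -2: f_y(-2, y) = 3*y**2 + 10*y + 6; no integer root y with |y| ≤ 4.
  x = -1: f_y(-1, y) = 3*y**2 + 14*y + 16; vanishes at y ∈ {-2}. (-1, -2): f_x = 0, f = 0 — SINGULAR.
  x = 0: f_y(0, y) = 3*y**2 + 18*y + 22; no integer root y with |y| ≤ 4.
  x = 1: f_y(1, y) = 3*y**2 + 22*y + 24; no integer root y with |y| ≤ 4.
  x = 2: f_y(2, y) = 3*y**2 + 26*y + 22; no integer root y with |y| ≤ 4.
  x = 3: f_y(3, y) = 3*y**2 + 30*y + 16; no integer root y with |y| ≤ 4.
  x = 4: f_y(4, y) = 3*y**2 + 34*y + 6; no integer root y with |y| ≤ 4.
Only singular point on the grid: (-1, -2).
Classify: substitute x = -1 + u, y = -2 + v and expand: f = u**3 - 2*u**2*v + 2*u*v**2 + v**3 + v**2.
No constant or linear terms (consistent with a singular point). Quadratic part: v**2. Cubic part: u**3 - 2*u**2*v + 2*u*v**2 + v**3.
The quadratic part v**2 is a perfect square, so there is a single (double) tangent line v = 0, i.e. y = -2. Restricting the cubic part to that line (v = 0) leaves u**3 ≠ 0, so f is not divisible by v and the branch is v² ≈ -u**3 to lowest order — this is a cusp.
Classification: cusp.


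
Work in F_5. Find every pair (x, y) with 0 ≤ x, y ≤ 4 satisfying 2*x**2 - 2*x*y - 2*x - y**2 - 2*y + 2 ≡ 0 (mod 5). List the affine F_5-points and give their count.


Affine F_5-points: {(1, 2), (1, 4), (2, 2), (3, 1), (4, 1), (4, 4)}; count = 6.

For each of the 25 pairs (x, y) ∈ F_5², evaluate f(x, y) mod 5. Record the zeros.
  x = 0: [0↦2, 1↦4, 2↦4, 3↦2, 4↦3]  zeros at y ∈ ∅
  x = 1: [0↦2, 1↦2, 2↦0, 3↦1, 4↦0]  zeros at y ∈ {2, 4}
  x = 2: [0↦1, 1↦4, 2↦0, 3↦4, 4↦1]  zeros at y ∈ {2}
  x = 3: [0↦4, 1↦0, 2↦4, 3↦1, 4↦1]  zeros at y ∈ {1}
  x = 4: [0↦1, 1↦0, 2↦2, 3↦2, 4↦0]  zeros at y ∈ {1, 4}
Collecting zeros: affine points = {(1, 2), (1, 4), (2, 2), (3, 1), (4, 1), (4, 4)}.
Total count |C(F_5)_aff| = 6.


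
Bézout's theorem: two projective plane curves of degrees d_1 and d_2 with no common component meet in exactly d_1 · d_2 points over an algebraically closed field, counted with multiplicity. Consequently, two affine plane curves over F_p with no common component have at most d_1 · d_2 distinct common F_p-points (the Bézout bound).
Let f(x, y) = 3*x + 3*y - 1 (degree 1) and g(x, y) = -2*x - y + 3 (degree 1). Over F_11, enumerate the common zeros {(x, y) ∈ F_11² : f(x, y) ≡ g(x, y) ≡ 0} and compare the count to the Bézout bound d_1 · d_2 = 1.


Common zeros: {(10, 5)}; count = 1; Bézout bound = 1.

deg(f) = 1, deg(g) = 1, so Bézout bound = 1.
Scan x ∈ F_11. For each x, list the y ∈ F_11 with f(x, y) ≡ 0 and those with g(x, y) ≡ 0 (mod 11); the common zeros in that column are the intersection.
  x = 0: f ≡ 0 at y ∈ {4}; g ≡ 0 at y ∈ {3}; common: ∅.
  x = 1: f ≡ 0 at y ∈ {3}; g ≡ 0 at y ∈ {1}; common: ∅.
  x = 2: f ≡ 0 at y ∈ {2}; g ≡ 0 at y ∈ {10}; common: ∅.
  x = 3: f ≡ 0 at y ∈ {1}; g ≡ 0 at y ∈ {8}; common: ∅.
  x = 4: f ≡ 0 at y ∈ {0}; g ≡ 0 at y ∈ {6}; common: ∅.
  x = 5: f ≡ 0 at y ∈ {10}; g ≡ 0 at y ∈ {4}; common: ∅.
  x = 6: f ≡ 0 at y ∈ {9}; g ≡ 0 at y ∈ {2}; common: ∅.
  x = 7: f ≡ 0 at y ∈ {8}; g ≡ 0 at y ∈ {0}; common: ∅.
  x = 8: f ≡ 0 at y ∈ {7}; g ≡ 0 at y ∈ {9}; common: ∅.
  x = 9: f ≡ 0 at y ∈ {6}; g ≡ 0 at y ∈ {7}; common: ∅.
  x = 10: f ≡ 0 at y ∈ {5}; g ≡ 0 at y ∈ {5}; common: {5}.
Collecting: common zeros = {(10, 5)}, so the count is 1.
Comparison with the Bézout bound: 1 ≤ 1 = deg(f)·deg(g), as expected for curves with no common component (the bound is attained).


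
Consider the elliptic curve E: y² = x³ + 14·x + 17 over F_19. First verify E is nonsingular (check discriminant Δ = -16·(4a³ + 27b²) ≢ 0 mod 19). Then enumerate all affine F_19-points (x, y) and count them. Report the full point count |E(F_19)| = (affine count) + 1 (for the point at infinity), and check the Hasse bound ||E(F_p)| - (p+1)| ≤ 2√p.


Affine points = {(0, 6), (0, 13), (4, 2), (4, 17), (9, 6), (9, 13), (10, 6), (10, 13), (11, 1), (11, 18), (15, 7), (15, 12), (16, 9), (16, 10), (17, 0)}; affine count = 15; |E(F_19)| = 16.

Discriminant check: Δ ∝ 4a³ + 27b² = 4·14³ + 27·17² = 4·2744 + 27·289 ≡ 7 (mod 19). Nonzero ⇒ E is nonsingular.
For each x ∈ F_19, compute rhs = x³ + 14·x + 17 mod 19, then count y ∈ F_19 with y² ≡ rhs.
  x = 0: rhs = 17, matching y values: 6, 13 (2 points).
  x = 1: rhs = 13, matching y values: none (0 points).
  x = 2: rhs = 15, matching y values: none (0 points).
  x = 3: rhs = 10, matching y values: none (0 points).
  x = 4: rhs = 4, matching y values: 2, 17 (2 points).
  x = 5: rhs = 3, matching y values: none (0 points).
  x = 6: rhs = 13, matching y values: none (0 points).
  x = 7: rhs = 2, matching y values: none (0 points).
  x = 8: rhs = 14, matching y values: none (0 points).
  x = 9: rhs = 17, matching y values: 6, 13 (2 points).
  x = 10: rhs = 17, matching y values: 6, 13 (2 points).
  x = 11: rhs = 1, matching y values: 1, 18 (2 points).
  x = 12: rhs = 13, matching y values: none (0 points).
  x = 13: rhs = 2, matching y values: none (0 points).
  x = 14: rhs = 12, matching y values: none (0 points).
  x = 15: rhs = 11, matching y values: 7, 12 (2 points).
  x = 16: rhs = 5, matching y values: 9, 10 (2 points).
  x = 17: rhs = 0, matching y values: 0 (1 points).
  x = 18: rhs = 2, matching y values: none (0 points).
Total affine count: 15.
Full point count |E(F_19)| = 15 + 1 = 16.
Hasse bound: |16 − (19+1)| = |-4| = 4 ≤ 2√19 ≈ 8.7178 ✓.


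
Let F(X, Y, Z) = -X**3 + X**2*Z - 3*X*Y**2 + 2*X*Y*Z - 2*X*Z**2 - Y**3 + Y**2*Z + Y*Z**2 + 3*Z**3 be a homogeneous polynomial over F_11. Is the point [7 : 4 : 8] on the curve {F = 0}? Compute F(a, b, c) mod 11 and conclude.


F(7,4,8) ≡ 10 (mod 11); P is NOT on the curve.

Evaluate F(7, 4, 8) term-by-term (mod 11).
  -X**3 ↦ -1·343·1·1 = -343
  X**2*Z ↦ 1·49·1·8 = 392
  -3*X*Y**2 ↦ -3·7·16·1 = -336
  2*X*Y*Z ↦ 2·7·4·8 = 448
  -2*X*Z**2 ↦ -2·7·1·64 = -896
  -Y**3 ↦ -1·1·64·1 = -64
  Y**2*Z ↦ 1·1·16·8 = 128
  Y*Z**2 ↦ 1·1·4·64 = 256
  3*Z**3 ↦ 3·1·1·512 = 1536
Sum: F(7, 4, 8) = (-343) + (392) + (-336) + (448) + (-896) + (-64) + (128) + (256) + (1536) = 1121.
Reducing mod 11: 1121 ≡ 10 (mod 11).
Since F(a, b, c) ≡ 10 ≠ 0 (mod 11), P does NOT lie on the curve.


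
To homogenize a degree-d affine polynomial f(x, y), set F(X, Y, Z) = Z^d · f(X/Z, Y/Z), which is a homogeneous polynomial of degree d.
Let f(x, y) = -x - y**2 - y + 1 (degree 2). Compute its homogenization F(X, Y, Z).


F(X, Y, Z) = -X*Z - Y**2 - Y*Z + Z**2

deg(f) = 2.
Substitute x = X/Z, y = Y/Z into f, then multiply by Z^2.
  monomial -1·x^1·y^0 ↦ -1·X^1·Y^0·Z^1.
  monomial -1·x^0·y^2 ↦ -1·X^0·Y^2·Z^0.
  monomial -1·x^0·y^1 ↦ -1·X^0·Y^1·Z^1.
  monomial 1·x^0·y^0 ↦ 1·X^0·Y^0·Z^2.
Collecting: F(X, Y, Z) = -X*Z - Y**2 - Y*Z + Z**2.


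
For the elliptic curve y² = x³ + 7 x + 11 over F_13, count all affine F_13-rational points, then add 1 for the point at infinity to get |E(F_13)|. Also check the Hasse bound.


Affine points = {(4, 5), (4, 8), (6, 3), (6, 10), (7, 0), (9, 6), (9, 7), (12, 4), (12, 9)}; affine count = 9; |E(F_13)| = 10.

Discriminant check: Δ ∝ 4a³ + 27b² = 4·7³ + 27·11² = 4·343 + 27·121 ≡ 11 (mod 13). Nonzero ⇒ E is nonsingular.
For each x ∈ F_13, compute rhs = x³ + 7·x + 11 mod 13, then count y ∈ F_13 with y² ≡ rhs.
  x = 0: rhs = 11, matching y values: none (0 points).
  x = 1: rhs = 6, matching y values: none (0 points).
  x = 2: rhs = 7, matching y values: none (0 points).
  x = 3: rhs = 7, matching y values: none (0 points).
  x = 4: rhs = 12, matching y values: 5, 8 (2 points).
  x = 5: rhs = 2, matching y values: none (0 points).
  x = 6: rhs = 9, matching y values: 3, 10 (2 points).
  x = 7: rhs = 0, matching y values: 0 (1 points).
  x = 8: rhs = 7, matching y values: none (0 points).
  x = 9: rhs = 10, matching y values: 6, 7 (2 points).
  x = 10: rhs = 2, matching y values: none (0 points).
  x = 11: rhs = 2, matching y values: none (0 points).
  x = 12: rhs = 3, matching y values: 4, 9 (2 points).
Total affine count: 9.
Full point count |E(F_13)| = 9 + 1 = 10.
Hasse bound: |10 − (13+1)| = |-4| = 4 ≤ 2√13 ≈ 7.2111 ✓.


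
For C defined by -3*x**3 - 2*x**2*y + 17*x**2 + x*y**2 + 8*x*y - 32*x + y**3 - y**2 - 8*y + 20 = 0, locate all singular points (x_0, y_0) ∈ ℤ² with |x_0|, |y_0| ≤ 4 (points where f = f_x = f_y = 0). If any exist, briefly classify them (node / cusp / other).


Singular points: {(2, 0)}; classification: node.

Compute partial derivatives:
  f_x = -9*x**2 - 4*x*y + 34*x + y**2 + 8*y - 32.
  f_y = -2*x**2 + 2*x*y + 8*x + 3*y**2 - 2*y - 8.
Scan x_0 ∈ {−4, ..., 4}. For each x_0, f_y(x_0, y) is a polynomial in y; find its integer roots y ∈ {−4, ..., 4}, then test f_x and f at those candidates.
  x = -4: f_y(-4, y) = 3*y**2 - 10*y - 72; no integer root y with |y| ≤ 4.
  x = -3: f_y(-3, y) = 3*y**2 - 8*y - 50; no integer root y with |y| ≤ 4.
  x = -2: f_y(-2, y) = 3*y**2 - 6*y - 32; no integer root y with |y| ≤ 4.
  x = -1: f_y(-1, y) = 3*y**2 - 4*y - 18; no integer root y with |y| ≤ 4.
  x = 0: f_y(0, y) = 3*y**2 - 2*y - 8; vanishes at y ∈ {2}. (0, 2): f_x = -12 ≠ 0.
  x = 1: f_y(1, y) = 3*y**2 - 2; no integer root y with |y| ≤ 4.
  x = 2: f_y(2, y) = 3*y**2 + 2*y; vanishes at y ∈ {0}. (2, 0): f_x = 0, f = 0 — SINGULAR.
  x = 3: f_y(3, y) = 3*y**2 + 4*y - 2; no integer root y with |y| ≤ 4.
  x = 4: f_y(4, y) = 3*y**2 + 6*y - 8; no integer root y with |y| ≤ 4.
Only singular point on the grid: (2, 0).
Classify: substitute x = 2 + u, y = 0 + v and expand: f = -3*u**3 - 2*u**2*v - u**2 + u*v**2 + v**3 + v**2.
No constant or linear terms (consistent with a singular point). Quadratic part: -u**2 + v**2. Cubic part: -3*u**3 - 2*u**2*v + u*v**2 + v**3.
The quadratic part v**2 - u**2 = (v − u)(v + u) splits into two distinct linear factors, so there are two distinct tangent lines y − 0 = ±(x − 2) — this is a node (ordinary double point).
Classification: node.


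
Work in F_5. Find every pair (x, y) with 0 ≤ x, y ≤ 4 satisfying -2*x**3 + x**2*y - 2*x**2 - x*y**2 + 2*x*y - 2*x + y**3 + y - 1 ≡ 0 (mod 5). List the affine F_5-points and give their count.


Affine F_5-points: {(1, 2), (3, 1)}; count = 2.

For each of the 25 pairs (x, y) ∈ F_5², evaluate f(x, y) mod 5. Record the zeros.
  x = 0: [0↦4, 1↦1, 2↦4, 3↦4, 4↦2]  zeros at y ∈ ∅
  x = 1: [0↦3, 1↦2, 2↦0, 3↦3, 4↦2]  zeros at y ∈ {2}
  x = 2: [0↦1, 1↦4, 2↦4, 3↦2, 4↦4]  zeros at y ∈ ∅
  x = 3: [0↦1, 1↦0, 2↦4, 3↦4, 4↦1]  zeros at y ∈ {1}
  x = 4: [0↦1, 1↦3, 2↦3, 3↦2, 4↦1]  zeros at y ∈ ∅
Collecting zeros: affine points = {(1, 2), (3, 1)}.
Total count |C(F_5)_aff| = 2.


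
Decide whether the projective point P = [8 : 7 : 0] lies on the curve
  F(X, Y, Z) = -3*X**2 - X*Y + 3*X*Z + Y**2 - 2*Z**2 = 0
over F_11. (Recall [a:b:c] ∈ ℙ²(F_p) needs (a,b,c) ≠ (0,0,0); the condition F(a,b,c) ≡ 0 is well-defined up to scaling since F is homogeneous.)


F(8,7,0) ≡ 10 (mod 11); P is NOT on the curve.

Evaluate F(8, 7, 0) term-by-term (mod 11).
  -3*X**2 ↦ -3·64·1·1 = -192
  -X*Y ↦ -1·8·7·1 = -56
  3*X*Z ↦ 3·8·1·0 = 0
  Y**2 ↦ 1·1·49·1 = 49
  -2*Z**2 ↦ -2·1·1·0 = 0
Sum: F(8, 7, 0) = (-192) + (-56) + (0) + (49) + (0) = -199.
Reducing mod 11: -199 ≡ 10 (mod 11).
Since F(a, b, c) ≡ 10 ≠ 0 (mod 11), P does NOT lie on the curve.
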